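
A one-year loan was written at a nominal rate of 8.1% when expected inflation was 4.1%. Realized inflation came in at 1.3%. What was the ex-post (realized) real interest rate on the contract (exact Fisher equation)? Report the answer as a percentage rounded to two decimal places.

6.71%

Ex-post: (1 + 0.0810)/(1 + 0.0130) − 1 = 6.7127%
So the realized real rate is 6.71%.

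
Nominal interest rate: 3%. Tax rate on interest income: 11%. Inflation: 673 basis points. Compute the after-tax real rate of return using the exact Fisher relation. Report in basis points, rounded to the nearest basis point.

-380 basis points

After-tax nominal return = 3% × (1 − 0.11) = 2.6700%.
1 + r = 1.02670 / 1.06730 = 0.961960
After-tax real rate = 0.961960 − 1 → -380 basis points.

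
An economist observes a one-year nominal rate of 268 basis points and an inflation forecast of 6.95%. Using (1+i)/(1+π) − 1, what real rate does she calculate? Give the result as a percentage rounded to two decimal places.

1 + r = 1.02680 / 1.06950 = 0.960075
r = 0.960075 − 1 = -3.9925%, i.e. -3.99%.

-3.99%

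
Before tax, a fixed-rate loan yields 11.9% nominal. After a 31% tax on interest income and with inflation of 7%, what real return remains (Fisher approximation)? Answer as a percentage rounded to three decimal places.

After-tax nominal return = 11.9% × (1 − 0.31) = 8.2110%.
r ≈ 8.2110% − 7% → 1.211%.

1.211%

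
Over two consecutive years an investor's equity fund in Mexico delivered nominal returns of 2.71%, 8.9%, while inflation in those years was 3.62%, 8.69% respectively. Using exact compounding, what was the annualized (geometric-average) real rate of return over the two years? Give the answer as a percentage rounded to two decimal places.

-0.34%

Nominal growth factor = 1.0271 × 1.0890 = 1.11851190
Price-level growth factor = 1.0362 × 1.0869 = 1.12624578
Real growth factor = 1.11851190 / 1.12624578 = 0.99313304
Annualized real rate = 0.99313304^(1/2) − 1 = -0.3439% → -0.34%.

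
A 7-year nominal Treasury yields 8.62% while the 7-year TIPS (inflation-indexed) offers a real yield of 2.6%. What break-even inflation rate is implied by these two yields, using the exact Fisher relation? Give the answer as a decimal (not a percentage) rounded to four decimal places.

(1 + π) = (1 + i)/(1 + r) = 1.08620 / 1.02600 = 1.058674
Break-even inflation = 1.058674 − 1 → 0.0587.

0.0587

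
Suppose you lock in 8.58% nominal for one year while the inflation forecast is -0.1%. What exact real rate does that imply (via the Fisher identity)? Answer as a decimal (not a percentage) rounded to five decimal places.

By the Fisher identity, 1 + r = (1 + i)/(1 + π).
1 + r = 1.08580 / 0.99900 = 1.086887
r = 1.086887 − 1 = 8.6887%, i.e. 0.08689.

0.08689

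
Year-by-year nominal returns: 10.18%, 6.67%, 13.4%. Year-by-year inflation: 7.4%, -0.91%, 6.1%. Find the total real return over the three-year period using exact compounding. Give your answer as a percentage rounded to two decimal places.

Compound the nominal returns: 1.1018 × 1.0667 × 1.1340 = 1.332779.
Compound inflation: 1.0740 × 0.9909 × 1.0610 = 1.129144.
Deflate: 1.332779 / 1.129144 = 1.180344.
Total real return = 1.180344 − 1 → 18.03%.

18.03%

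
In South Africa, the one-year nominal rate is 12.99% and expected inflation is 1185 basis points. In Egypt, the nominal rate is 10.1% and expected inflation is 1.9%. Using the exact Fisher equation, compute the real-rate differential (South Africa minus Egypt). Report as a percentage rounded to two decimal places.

-7.03%

South Africa: (1 + 0.1299)/(1 + 0.1185) − 1 = 1.0192%
Egypt: (1 + 0.1010)/(1 + 0.0190) − 1 = 8.0471%
Differential = 1.0192% − 8.0471% = -7.0279% → -7.03%.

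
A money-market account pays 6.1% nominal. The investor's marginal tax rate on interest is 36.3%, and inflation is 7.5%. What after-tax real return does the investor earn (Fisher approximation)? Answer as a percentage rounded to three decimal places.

-3.614%

After-tax nominal return = 6.1% × (1 − 0.363) = 3.8857%.
r ≈ 3.8857% − 7.5% → -3.614%.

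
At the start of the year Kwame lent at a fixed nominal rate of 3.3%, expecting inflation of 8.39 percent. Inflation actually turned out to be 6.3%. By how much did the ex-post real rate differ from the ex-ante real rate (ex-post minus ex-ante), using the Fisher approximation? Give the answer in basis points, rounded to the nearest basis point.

209 basis points

Ex-ante: 3.3% − 8.39% = -5.090%
Ex-post: 3.3% − 6.3% = -3.000%
Difference (ex-post − ex-ante) = 2.0900% → 209 basis points.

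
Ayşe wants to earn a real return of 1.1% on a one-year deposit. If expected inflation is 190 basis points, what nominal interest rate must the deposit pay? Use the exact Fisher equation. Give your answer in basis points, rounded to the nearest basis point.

302 basis points

(1 + i) = (1 + r)(1 + π) = 1.01100 × 1.01900 = 1.030209
i = 1.030209 − 1, so the required nominal rate is 302 basis points.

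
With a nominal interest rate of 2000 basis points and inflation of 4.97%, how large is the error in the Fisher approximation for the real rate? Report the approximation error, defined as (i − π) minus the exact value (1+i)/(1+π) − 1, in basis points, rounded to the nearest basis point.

Approximate: r ≈ 20.000% − 4.970% = 15.0300%
Exact: (1 + 0.2000)/(1 + 0.0497) − 1 = 14.3184%
Error = 15.0300% − 14.3184% = 0.7116% → 71 basis points.

71 basis points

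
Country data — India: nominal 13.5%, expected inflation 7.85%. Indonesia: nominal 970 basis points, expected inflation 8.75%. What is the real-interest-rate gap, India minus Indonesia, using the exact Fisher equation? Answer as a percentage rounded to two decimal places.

India: (1 + 0.1350)/(1 + 0.0785) − 1 = 5.2388%
Indonesia: (1 + 0.0970)/(1 + 0.0875) − 1 = 0.8736%
Differential = 5.2388% − 0.8736% = 4.3652% → 4.37%.

4.37%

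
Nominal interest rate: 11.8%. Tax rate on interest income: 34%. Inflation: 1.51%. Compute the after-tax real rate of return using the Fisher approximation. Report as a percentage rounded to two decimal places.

After-tax nominal return = 11.8% × (1 − 0.34) = 7.7880%.
r ≈ 7.7880% − 1.51% → 6.28%.

6.28%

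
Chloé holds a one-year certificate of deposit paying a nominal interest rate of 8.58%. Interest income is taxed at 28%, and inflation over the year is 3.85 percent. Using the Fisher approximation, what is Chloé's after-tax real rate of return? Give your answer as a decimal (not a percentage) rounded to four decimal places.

0.0233

After-tax nominal return = 8.58% × (1 − 0.28) = 6.1776%.
r ≈ 6.1776% − 3.85% → 0.0233.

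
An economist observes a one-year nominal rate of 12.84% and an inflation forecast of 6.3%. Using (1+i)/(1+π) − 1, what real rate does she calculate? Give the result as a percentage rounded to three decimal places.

By the Fisher equation, 1 + r = (1 + i)/(1 + π).
1 + r = 1.12840 / 1.06300 = 1.061524
r = 1.061524 − 1 = 6.1524%, i.e. 6.152%.

6.152%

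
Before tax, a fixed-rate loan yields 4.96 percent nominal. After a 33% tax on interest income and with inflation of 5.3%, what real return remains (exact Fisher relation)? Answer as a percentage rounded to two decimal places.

After-tax nominal return = 4.96% × (1 − 0.33) = 3.3232%.
1 + r = 1.033232 / 1.05300 = 0.981227
After-tax real rate = 0.981227 − 1 → -1.88%.

-1.88%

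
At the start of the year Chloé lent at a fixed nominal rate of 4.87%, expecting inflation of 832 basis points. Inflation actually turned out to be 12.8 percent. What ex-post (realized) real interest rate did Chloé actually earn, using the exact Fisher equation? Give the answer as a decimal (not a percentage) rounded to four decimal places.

-0.0703

Ex-post: (1 + 0.0487)/(1 + 0.1280) − 1 = -7.0301%
So the realized real rate is -0.0703.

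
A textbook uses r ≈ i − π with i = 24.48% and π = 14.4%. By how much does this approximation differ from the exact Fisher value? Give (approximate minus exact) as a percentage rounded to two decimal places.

1.27%

Approximate: r ≈ 24.480% − 14.400% = 10.0800%
Exact: (1 + 0.2448)/(1 + 0.1440) − 1 = 8.8112%
Error = 10.0800% − 8.8112% = 1.2688% → 1.27%.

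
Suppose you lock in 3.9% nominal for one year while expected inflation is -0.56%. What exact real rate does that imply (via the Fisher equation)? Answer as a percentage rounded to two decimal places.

By the Fisher equation, 1 + r = (1 + i)/(1 + π).
1 + r = 1.03900 / 0.99440 = 1.044851
r = 1.044851 − 1 = 4.4851%, i.e. 4.49%.

4.49%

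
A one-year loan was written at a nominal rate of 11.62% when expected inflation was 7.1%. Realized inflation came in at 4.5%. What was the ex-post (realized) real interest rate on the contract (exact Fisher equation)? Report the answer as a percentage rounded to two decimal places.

6.81%

Ex-post: (1 + 0.1162)/(1 + 0.0450) − 1 = 6.8134%
So the realized real rate is 6.81%.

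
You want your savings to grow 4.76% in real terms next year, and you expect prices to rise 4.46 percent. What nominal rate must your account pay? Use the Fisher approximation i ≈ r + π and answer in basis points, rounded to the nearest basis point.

i ≈ r + π = 4.76% + 4.46% = 922 basis points.

922 basis points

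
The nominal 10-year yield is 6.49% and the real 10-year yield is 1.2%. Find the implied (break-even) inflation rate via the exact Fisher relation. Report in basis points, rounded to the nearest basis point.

(1 + π) = (1 + i)/(1 + r) = 1.06490 / 1.01200 = 1.052273
Break-even inflation = 1.052273 − 1 → 523 basis points.

523 basis points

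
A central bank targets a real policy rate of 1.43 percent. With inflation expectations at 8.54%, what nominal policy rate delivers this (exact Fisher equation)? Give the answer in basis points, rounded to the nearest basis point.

(1 + i) = (1 + r)(1 + π) = 1.01430 × 1.08540 = 1.10092122
i = 1.10092122 − 1, so the required nominal rate is 1009 basis points.

1009 basis points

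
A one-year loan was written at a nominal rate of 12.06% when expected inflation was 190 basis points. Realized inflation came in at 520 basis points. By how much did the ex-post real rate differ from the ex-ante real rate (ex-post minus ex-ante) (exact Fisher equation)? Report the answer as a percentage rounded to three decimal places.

-3.450%

Ex-ante: (1 + 0.1206)/(1 + 0.0190) − 1 = 9.9706%
Ex-post: (1 + 0.1206)/(1 + 0.0520) − 1 = 6.5209%
Difference (ex-post − ex-ante) = -3.4496% → -3.450%.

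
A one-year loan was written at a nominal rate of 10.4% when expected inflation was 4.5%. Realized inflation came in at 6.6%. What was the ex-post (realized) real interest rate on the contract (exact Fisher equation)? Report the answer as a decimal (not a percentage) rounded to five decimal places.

0.03565

Ex-post: (1 + 0.1040)/(1 + 0.0660) − 1 = 3.5647%
So the realized real rate is 0.03565.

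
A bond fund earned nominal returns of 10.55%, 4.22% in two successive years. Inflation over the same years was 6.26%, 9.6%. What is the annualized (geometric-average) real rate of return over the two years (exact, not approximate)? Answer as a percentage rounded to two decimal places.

-0.54%

Nominal growth factor = 1.1055 × 1.0422 = 1.15215210
Price-level growth factor = 1.0626 × 1.0960 = 1.16460960
Real growth factor = 1.15215210 / 1.16460960 = 0.98930328
Annualized real rate = 0.98930328^(1/2) − 1 = -0.5363% → -0.54%.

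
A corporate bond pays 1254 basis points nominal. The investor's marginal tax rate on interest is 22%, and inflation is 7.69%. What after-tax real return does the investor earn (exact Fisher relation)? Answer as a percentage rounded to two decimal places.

1.94%

After-tax nominal return = 12.54% × (1 − 0.22) = 9.7812%.
1 + r = 1.097812 / 1.07690 = 1.019419
After-tax real rate = 1.019419 − 1 → 1.94%.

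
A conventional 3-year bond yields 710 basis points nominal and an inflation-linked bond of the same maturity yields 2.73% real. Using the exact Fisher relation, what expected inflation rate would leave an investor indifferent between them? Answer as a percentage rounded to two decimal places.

(1 + π) = (1 + i)/(1 + r) = 1.07100 / 1.02730 = 1.042539
Break-even inflation = 1.042539 − 1 → 4.25%.

4.25%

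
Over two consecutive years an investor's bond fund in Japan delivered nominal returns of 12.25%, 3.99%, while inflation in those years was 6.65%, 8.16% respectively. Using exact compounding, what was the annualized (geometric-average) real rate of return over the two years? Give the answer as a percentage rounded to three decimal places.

Compound the nominal returns: 1.1225 × 1.0399 = 1.16728775.
Compound inflation: 1.0665 × 1.0816 = 1.15352640.
Deflate: 1.16728775 / 1.15352640 = 1.01192981.
Annualized real rate = 1.01192981^(1/2) − 1 = 0.5947% → 0.595%.

0.595%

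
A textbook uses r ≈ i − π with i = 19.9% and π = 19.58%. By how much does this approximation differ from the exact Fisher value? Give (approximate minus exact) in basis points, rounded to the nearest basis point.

Approximate: r ≈ 19.900% − 19.580% = 0.3200%
Exact: (1 + 0.1990)/(1 + 0.1958) − 1 = 0.2676%
Error = 0.3200% − 0.2676% = 0.0524% → 5 basis points.

5 basis points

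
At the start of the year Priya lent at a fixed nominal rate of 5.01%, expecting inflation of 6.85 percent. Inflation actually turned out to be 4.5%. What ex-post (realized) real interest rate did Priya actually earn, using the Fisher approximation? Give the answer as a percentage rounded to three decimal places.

Ex-post: 5.01% − 4.5% = 0.510%
So the realized real rate is 0.510%.

0.510%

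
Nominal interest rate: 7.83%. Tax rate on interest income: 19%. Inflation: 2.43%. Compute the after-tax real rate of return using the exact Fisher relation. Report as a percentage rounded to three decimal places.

After-tax nominal return = 7.83% × (1 − 0.19) = 6.3423%.
1 + r = 1.063423 / 1.02430 = 1.0381949
After-tax real rate = 1.0381949 − 1 → 3.819%.

3.819%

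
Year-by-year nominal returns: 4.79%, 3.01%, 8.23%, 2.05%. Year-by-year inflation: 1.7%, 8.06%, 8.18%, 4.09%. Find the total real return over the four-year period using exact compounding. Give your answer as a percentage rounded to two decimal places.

-3.66%

Nominal growth factor = 1.0479 × 1.0301 × 1.0823 × 1.0205 = 1.192230
Price-level growth factor = 1.0170 × 1.0806 × 1.0818 × 1.0409 = 1.237491
Real growth factor = 1.192230 / 1.237491 = 0.963425
Total real return = 0.963425 − 1 → -3.66%.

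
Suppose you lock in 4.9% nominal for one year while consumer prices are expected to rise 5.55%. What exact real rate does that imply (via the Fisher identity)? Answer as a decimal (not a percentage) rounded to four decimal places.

-0.0062

By the Fisher identity, 1 + r = (1 + i)/(1 + π).
1 + r = 1.04900 / 1.05550 = 0.993842
r = 0.993842 − 1 = -0.6158%, i.e. -0.0062.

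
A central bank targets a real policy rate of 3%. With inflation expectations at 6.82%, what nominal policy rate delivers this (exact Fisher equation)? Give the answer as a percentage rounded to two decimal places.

10.02%

(1 + i) = (1 + r)(1 + π) = 1.03000 × 1.06820 = 1.100246
i = 1.100246 − 1, so the required nominal rate is 10.02%.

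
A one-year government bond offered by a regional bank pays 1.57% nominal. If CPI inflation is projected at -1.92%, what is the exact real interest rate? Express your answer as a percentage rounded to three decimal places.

3.558%

1 + r = 1.01570 / 0.98080 = 1.035583
r = 1.035583 − 1 = 3.5583%, i.e. 3.558%.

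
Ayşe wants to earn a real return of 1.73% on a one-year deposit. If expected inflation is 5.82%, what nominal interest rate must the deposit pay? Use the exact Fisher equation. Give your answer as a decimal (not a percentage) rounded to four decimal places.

0.0765

(1 + i) = (1 + r)(1 + π) = 1.01730 × 1.05820 = 1.07650686
i = 1.07650686 − 1, so the required nominal rate is 0.0765.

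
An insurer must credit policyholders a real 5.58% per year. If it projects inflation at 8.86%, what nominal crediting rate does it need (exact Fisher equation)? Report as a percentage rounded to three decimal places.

(1 + i) = (1 + r)(1 + π) = 1.05580 × 1.08860 = 1.14934388
i = 1.14934388 − 1, so the required nominal rate is 14.934%.

14.934%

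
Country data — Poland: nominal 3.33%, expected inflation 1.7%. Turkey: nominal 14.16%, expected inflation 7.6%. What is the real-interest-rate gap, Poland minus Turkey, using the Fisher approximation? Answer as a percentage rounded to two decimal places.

-4.93%

Poland: 3.33% − 1.7% = 1.630%
Turkey: 14.16% − 7.6% = 6.560%
Differential = -4.930% → -4.93%.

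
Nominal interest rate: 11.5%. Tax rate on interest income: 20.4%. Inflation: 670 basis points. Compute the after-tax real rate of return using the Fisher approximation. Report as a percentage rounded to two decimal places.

After-tax nominal return = 11.5% × (1 − 0.204) = 9.1540%.
r ≈ 9.1540% − 6.7% → 2.45%.

2.45%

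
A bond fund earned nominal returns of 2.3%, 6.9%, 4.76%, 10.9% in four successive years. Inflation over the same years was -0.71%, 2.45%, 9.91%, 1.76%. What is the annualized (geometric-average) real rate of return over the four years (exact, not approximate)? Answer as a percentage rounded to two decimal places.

Nominal growth factor = 1.0230 × 1.0690 × 1.0476 × 1.1090 = 1.27051669
Price-level growth factor = 0.9929 × 1.0245 × 1.0991 × 1.0176 = 1.13771054
Real growth factor = 1.27051669 / 1.13771054 = 1.11673106
Annualized real rate = 1.11673106^(1/4) − 1 = 2.7986% → 2.80%.

2.80%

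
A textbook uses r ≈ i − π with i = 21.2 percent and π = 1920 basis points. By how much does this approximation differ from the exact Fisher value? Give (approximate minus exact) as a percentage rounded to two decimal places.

Approximate: r ≈ 21.200% − 19.200% = 2.0000%
Exact: (1 + 0.2120)/(1 + 0.1920) − 1 = 1.6779%
Error = 2.0000% − 1.6779% = 0.3221% → 0.32%.

0.32%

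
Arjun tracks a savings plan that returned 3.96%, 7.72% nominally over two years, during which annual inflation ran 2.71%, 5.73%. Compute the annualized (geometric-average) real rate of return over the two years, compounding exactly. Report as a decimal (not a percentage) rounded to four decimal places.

Compound the nominal returns: 1.0396 × 1.0772 = 1.11985712.
Compound inflation: 1.0271 × 1.0573 = 1.08595283.
Deflate: 1.11985712 / 1.08595283 = 1.03122078.
Annualized real rate = 1.03122078^(1/2) − 1 = 1.5490% → 0.0155.

0.0155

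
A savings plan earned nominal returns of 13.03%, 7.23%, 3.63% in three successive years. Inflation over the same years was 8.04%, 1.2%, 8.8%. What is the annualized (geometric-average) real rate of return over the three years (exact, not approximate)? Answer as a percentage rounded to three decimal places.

Compound the nominal returns: 1.1303 × 1.0723 × 1.0363 = 1.25601704.
Compound inflation: 1.0804 × 1.0120 × 1.0880 = 1.18958090.
Deflate: 1.25601704 / 1.18958090 = 1.05584836.
Annualized real rate = 1.05584836^(1/3) − 1 = 1.8280% → 1.828%.

1.828%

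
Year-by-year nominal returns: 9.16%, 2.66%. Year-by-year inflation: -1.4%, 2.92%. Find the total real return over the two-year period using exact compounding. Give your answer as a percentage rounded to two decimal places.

Nominal growth factor = 1.0916 × 1.0266 = 1.120637
Price-level growth factor = 0.9860 × 1.0292 = 1.014791
Real growth factor = 1.120637 / 1.014791 = 1.104303
Total real return = 1.104303 − 1 → 10.43%.

10.43%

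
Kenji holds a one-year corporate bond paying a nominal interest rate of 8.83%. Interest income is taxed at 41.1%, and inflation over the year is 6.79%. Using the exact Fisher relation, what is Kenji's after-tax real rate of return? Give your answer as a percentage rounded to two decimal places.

After-tax nominal return = 8.83% × (1 − 0.411) = 5.20087%.
1 + r = 1.0520087 / 1.06790 = 0.985119
After-tax real rate = 0.985119 − 1 → -1.49%.

-1.49%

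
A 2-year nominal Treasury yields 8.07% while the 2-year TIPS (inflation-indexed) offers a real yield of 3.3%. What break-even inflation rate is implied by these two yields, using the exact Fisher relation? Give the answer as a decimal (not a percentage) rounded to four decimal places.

(1 + π) = (1 + i)/(1 + r) = 1.08070 / 1.03300 = 1.046176
Break-even inflation = 1.046176 − 1 → 0.0462.

0.0462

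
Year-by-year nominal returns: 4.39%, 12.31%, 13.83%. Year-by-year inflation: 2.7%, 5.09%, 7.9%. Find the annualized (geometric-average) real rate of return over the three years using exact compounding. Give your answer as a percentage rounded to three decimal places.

4.647%

Nominal growth factor = 1.0439 × 1.1231 × 1.1383 = 1.33454758
Price-level growth factor = 1.0270 × 1.0509 × 1.0790 = 1.16453697
Real growth factor = 1.33454758 / 1.16453697 = 1.14598987
Annualized real rate = 1.14598987^(1/3) − 1 = 4.6470% → 4.647%.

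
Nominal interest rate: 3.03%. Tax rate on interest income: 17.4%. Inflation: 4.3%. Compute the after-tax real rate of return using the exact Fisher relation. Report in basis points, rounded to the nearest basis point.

After-tax nominal return = 3.03% × (1 − 0.174) = 2.50278%.
1 + r = 1.0250278 / 1.04300 = 0.982769
After-tax real rate = 0.982769 − 1 → -172 basis points.

-172 basis points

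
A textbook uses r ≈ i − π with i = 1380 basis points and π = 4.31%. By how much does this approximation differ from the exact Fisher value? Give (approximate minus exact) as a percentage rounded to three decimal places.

0.392%

Approximate: r ≈ 13.800% − 4.310% = 9.4900%
Exact: (1 + 0.1380)/(1 + 0.0431) − 1 = 9.0979%
Error = 9.4900% − 9.0979% = 0.3921% → 0.392%.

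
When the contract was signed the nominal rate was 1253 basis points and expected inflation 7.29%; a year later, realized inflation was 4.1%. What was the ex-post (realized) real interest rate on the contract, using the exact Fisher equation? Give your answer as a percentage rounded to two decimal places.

8.10%

Ex-post: (1 + 0.1253)/(1 + 0.0410) − 1 = 8.0980%
So the realized real rate is 8.10%.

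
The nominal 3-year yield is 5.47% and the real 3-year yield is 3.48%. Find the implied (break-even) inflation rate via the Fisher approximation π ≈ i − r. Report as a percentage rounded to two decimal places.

1.99%

π ≈ i − r = 5.47% − 3.48% → 1.99%.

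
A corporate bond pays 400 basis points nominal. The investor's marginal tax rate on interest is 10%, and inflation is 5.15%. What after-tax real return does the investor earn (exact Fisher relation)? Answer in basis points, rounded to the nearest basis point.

After-tax nominal return = 4% × (1 − 0.1) = 3.6000%.
1 + r = 1.03600 / 1.05150 = 0.985259
After-tax real rate = 0.985259 − 1 → -147 basis points.

-147 basis points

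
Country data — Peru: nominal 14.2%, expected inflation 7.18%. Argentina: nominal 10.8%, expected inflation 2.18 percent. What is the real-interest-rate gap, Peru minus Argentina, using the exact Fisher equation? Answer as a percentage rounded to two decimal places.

Peru: (1 + 0.1420)/(1 + 0.0718) − 1 = 6.5497%
Argentina: (1 + 0.1080)/(1 + 0.0218) − 1 = 8.4361%
Differential = 6.5497% − 8.4361% = -1.8864% → -1.89%.

-1.89%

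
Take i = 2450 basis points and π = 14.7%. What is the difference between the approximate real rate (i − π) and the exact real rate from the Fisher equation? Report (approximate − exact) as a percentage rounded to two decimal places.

1.26%

Approximate: r ≈ 24.500% − 14.700% = 9.8000%
Exact: (1 + 0.2450)/(1 + 0.1470) − 1 = 8.5440%
Error = 9.8000% − 8.5440% = 1.2560% → 1.26%.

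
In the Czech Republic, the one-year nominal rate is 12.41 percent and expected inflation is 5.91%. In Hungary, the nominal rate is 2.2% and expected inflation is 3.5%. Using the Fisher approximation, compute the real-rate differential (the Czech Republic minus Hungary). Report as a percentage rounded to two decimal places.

The Czech Republic: 12.41% − 5.91% = 6.500%
Hungary: 2.2% − 3.5% = -1.300%
Differential = 7.800% → 7.80%.

7.80%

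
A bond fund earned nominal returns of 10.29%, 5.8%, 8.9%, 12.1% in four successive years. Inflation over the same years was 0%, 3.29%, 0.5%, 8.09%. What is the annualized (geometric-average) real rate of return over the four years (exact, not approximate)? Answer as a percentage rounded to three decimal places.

Compound the nominal returns: 1.1029 × 1.0580 × 1.0890 × 1.1210 = 1.42447653.
Compound inflation: 1.0000 × 1.0329 × 1.0050 × 1.0809 = 1.12204392.
Deflate: 1.42447653 / 1.12204392 = 1.26953723.
Annualized real rate = 1.26953723^(1/4) − 1 = 6.1479% → 6.148%.

6.148%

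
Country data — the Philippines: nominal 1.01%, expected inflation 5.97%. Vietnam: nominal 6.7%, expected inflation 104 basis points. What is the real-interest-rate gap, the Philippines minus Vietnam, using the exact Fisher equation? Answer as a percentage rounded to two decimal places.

The Philippines: (1 + 0.0101)/(1 + 0.0597) − 1 = -4.6806%
Vietnam: (1 + 0.0670)/(1 + 0.0104) − 1 = 5.6017%
Differential = -4.6806% − 5.6017% = -10.2823% → -10.28%.

-10.28%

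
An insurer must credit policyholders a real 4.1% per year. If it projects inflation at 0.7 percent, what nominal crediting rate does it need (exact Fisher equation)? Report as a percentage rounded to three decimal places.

4.829%

(1 + i) = (1 + r)(1 + π) = 1.04100 × 1.00700 = 1.048287
i = 1.048287 − 1, so the required nominal rate is 4.829%.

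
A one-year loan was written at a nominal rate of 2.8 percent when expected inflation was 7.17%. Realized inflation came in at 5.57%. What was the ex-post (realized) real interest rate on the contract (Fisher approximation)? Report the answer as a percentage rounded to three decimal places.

-2.770%

Ex-post: 2.8% − 5.57% = -2.770%
So the realized real rate is -2.770%.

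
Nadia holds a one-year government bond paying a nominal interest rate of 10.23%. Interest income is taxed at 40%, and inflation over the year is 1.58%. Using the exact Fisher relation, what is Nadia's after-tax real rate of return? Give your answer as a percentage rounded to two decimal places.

4.49%

After-tax nominal return = 10.23% × (1 − 0.4) = 6.1380%.
1 + r = 1.06138 / 1.01580 = 1.044871
After-tax real rate = 1.044871 − 1 → 4.49%.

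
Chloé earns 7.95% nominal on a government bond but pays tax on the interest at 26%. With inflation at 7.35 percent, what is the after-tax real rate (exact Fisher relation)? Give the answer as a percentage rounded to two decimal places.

After-tax nominal return = 7.95% × (1 − 0.26) = 5.8830%.
1 + r = 1.05883 / 1.07350 = 0.986334
After-tax real rate = 0.986334 − 1 → -1.37%.

-1.37%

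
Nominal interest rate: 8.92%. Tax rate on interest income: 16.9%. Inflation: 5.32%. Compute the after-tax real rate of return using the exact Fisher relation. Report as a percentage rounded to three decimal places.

After-tax nominal return = 8.92% × (1 − 0.169) = 7.41252%.
1 + r = 1.0741252 / 1.05320 = 1.019868
After-tax real rate = 1.019868 − 1 → 1.987%.

1.987%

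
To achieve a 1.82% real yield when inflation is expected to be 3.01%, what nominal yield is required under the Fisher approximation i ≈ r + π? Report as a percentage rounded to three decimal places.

i ≈ r + π = 1.82% + 3.01% = 4.830%.

4.830%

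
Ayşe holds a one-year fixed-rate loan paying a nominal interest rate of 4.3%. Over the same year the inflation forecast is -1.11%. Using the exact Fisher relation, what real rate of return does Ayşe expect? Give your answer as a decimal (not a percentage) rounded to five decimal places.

0.05471

1 + r = 1.04300 / 0.98890 = 1.054707
r = 1.054707 − 1 = 5.4707%, i.e. 0.05471.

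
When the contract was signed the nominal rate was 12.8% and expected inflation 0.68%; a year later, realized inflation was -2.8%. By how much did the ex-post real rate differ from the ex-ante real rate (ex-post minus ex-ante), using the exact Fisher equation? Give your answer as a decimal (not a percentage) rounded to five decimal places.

Ex-ante: (1 + 0.1280)/(1 + 0.0068) − 1 = 12.0381%
Ex-post: (1 + 0.1280)/(1 − 0.0280) − 1 = 16.0494%
Difference (ex-post − ex-ante) = 4.0112% → 0.04011.

0.04011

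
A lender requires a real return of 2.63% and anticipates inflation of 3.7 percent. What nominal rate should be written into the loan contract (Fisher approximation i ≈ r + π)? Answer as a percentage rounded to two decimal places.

i ≈ r + π = 2.63% + 3.7% = 6.33%.

6.33%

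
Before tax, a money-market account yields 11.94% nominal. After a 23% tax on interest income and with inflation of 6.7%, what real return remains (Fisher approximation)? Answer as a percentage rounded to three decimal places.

After-tax nominal return = 11.94% × (1 − 0.23) = 9.1938%.
r ≈ 9.1938% − 6.7% → 2.494%.

2.494%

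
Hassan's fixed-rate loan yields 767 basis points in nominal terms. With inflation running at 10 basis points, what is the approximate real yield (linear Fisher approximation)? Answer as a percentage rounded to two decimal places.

7.57%

r ≈ i − π = 7.67% − 0.1% = 7.57%.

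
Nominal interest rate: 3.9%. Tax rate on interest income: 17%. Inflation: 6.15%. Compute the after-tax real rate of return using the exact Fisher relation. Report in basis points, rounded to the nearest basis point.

After-tax nominal return = 3.9% × (1 − 0.17) = 3.2370%.
1 + r = 1.03237 / 1.06150 = 0.972558
After-tax real rate = 0.972558 − 1 → -274 basis points.

-274 basis points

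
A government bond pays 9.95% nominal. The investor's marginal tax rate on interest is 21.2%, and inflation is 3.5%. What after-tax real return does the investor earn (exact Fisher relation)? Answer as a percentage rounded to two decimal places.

After-tax nominal return = 9.95% × (1 − 0.212) = 7.8406%.
1 + r = 1.078406 / 1.03500 = 1.041938
After-tax real rate = 1.041938 − 1 → 4.19%.

4.19%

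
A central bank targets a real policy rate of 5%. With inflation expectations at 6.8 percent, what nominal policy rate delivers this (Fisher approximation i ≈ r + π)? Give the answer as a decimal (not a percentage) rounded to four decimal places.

0.1180

i ≈ r + π = 5% + 6.8% = 0.1180.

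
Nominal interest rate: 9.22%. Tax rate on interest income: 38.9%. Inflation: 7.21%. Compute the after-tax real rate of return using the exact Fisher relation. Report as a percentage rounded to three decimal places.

After-tax nominal return = 9.22% × (1 − 0.389) = 5.63342%.
1 + r = 1.0563342 / 1.07210 = 0.985294
After-tax real rate = 0.985294 − 1 → -1.471%.

-1.471%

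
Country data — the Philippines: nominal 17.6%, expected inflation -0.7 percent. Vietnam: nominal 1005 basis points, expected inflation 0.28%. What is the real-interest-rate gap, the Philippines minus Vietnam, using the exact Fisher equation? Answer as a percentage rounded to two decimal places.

The Philippines: (1 + 0.1760)/(1 − 0.0070) − 1 = 18.4290%
Vietnam: (1 + 0.1005)/(1 + 0.0028) − 1 = 9.7427%
Differential = 18.4290% − 9.7427% = 8.6863% → 8.69%.

8.69%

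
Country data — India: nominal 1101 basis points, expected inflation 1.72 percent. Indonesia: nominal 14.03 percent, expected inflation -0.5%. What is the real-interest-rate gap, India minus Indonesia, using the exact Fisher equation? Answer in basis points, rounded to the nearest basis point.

-547 basis points

India: (1 + 0.1101)/(1 + 0.0172) − 1 = 9.1329%
Indonesia: (1 + 0.1403)/(1 − 0.0050) − 1 = 14.6030%
Differential = 9.1329% − 14.6030% = -5.4701% → -547 basis points.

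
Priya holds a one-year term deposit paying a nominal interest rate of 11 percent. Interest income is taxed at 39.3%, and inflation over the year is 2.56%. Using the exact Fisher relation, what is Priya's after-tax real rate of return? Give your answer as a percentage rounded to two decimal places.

4.01%

After-tax nominal return = 11% × (1 − 0.393) = 6.6770%.
1 + r = 1.06677 / 1.02560 = 1.040142
After-tax real rate = 1.040142 − 1 → 4.01%.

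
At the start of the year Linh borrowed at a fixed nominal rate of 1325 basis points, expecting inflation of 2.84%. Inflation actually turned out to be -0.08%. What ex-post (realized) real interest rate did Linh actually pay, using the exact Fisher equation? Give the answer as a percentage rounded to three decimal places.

Ex-post: (1 + 0.1325)/(1 − 0.0008) − 1 = 13.3407%
So the realized real rate is 13.341%.

13.341%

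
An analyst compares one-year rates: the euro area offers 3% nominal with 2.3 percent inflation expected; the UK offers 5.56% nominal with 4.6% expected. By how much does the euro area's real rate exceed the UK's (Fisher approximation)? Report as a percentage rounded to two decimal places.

The euro area: 3% − 2.3% = 0.700%
The UK: 5.56% − 4.6% = 0.960%
Differential = -0.260% → -0.26%.

-0.26%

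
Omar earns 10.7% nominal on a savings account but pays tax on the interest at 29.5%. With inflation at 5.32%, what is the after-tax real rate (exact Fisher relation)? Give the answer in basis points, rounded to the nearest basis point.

After-tax nominal return = 10.7% × (1 − 0.295) = 7.5435%.
1 + r = 1.075435 / 1.05320 = 1.021112
After-tax real rate = 1.021112 − 1 → 211 basis points.

211 basis points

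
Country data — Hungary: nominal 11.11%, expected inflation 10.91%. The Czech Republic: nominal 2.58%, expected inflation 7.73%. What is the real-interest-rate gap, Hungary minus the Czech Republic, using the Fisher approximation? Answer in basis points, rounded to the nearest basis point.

535 basis points

Hungary: 11.11% − 10.91% = 0.200%
The Czech Republic: 2.58% − 7.73% = -5.150%
Differential = 5.350% → 535 basis points.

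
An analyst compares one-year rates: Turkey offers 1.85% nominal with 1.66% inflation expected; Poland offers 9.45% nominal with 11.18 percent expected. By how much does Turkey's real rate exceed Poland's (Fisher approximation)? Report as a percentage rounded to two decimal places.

Turkey: 1.85% − 1.66% = 0.190%
Poland: 9.45% − 11.18% = -1.730%
Differential = 1.920% → 1.92%.

1.92%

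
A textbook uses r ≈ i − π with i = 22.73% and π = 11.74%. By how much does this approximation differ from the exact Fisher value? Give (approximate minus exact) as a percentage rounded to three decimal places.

Approximate: r ≈ 22.730% − 11.740% = 10.9900%
Exact: (1 + 0.2273)/(1 + 0.1174) − 1 = 9.8353%
Error = 10.9900% − 9.8353% = 1.1547% → 1.155%.

1.155%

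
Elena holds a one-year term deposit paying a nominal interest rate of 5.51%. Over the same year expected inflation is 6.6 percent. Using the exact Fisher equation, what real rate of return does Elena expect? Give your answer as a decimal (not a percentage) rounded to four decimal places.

1 + r = 1.05510 / 1.06600 = 0.989775
r = 0.989775 − 1 = -1.0225%, i.e. -0.0102.

-0.0102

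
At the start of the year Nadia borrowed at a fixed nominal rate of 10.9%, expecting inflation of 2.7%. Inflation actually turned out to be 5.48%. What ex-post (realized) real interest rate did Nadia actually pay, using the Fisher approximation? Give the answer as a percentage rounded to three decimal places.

Ex-post: 10.9% − 5.48% = 5.420%
So the realized real rate is 5.420%.

5.420%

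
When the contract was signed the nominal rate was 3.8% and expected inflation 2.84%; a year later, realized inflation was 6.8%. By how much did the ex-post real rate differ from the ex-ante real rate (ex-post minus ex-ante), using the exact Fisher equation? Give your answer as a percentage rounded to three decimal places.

Ex-ante: (1 + 0.0380)/(1 + 0.0284) − 1 = 0.93349%
Ex-post: (1 + 0.0380)/(1 + 0.0680) − 1 = -2.80899%
Difference (ex-post − ex-ante) = -3.74248% → -3.742%.

-3.742%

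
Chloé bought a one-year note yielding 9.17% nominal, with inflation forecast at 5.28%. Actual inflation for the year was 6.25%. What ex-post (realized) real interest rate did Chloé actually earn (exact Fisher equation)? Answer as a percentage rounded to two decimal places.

2.75%

Ex-post: (1 + 0.0917)/(1 + 0.0625) − 1 = 2.7482%
So the realized real rate is 2.75%.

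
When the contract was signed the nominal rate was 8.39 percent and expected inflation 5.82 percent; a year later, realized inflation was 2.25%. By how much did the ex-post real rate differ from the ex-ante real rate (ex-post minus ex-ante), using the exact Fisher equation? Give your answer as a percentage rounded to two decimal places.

3.58%

Ex-ante: (1 + 0.0839)/(1 + 0.0582) − 1 = 2.4287%
Ex-post: (1 + 0.0839)/(1 + 0.0225) − 1 = 6.0049%
Difference (ex-post − ex-ante) = 3.5762% → 3.58%.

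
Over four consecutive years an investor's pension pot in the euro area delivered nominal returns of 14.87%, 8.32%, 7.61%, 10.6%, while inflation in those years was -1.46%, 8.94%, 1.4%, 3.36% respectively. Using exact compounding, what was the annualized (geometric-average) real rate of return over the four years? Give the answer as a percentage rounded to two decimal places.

7.11%

Nominal growth factor = 1.1487 × 1.0832 × 1.0761 × 1.1060 = 1.48089079
Price-level growth factor = 0.9854 × 1.0894 × 1.0140 × 1.0336 = 1.12509808
Real growth factor = 1.48089079 / 1.12509808 = 1.31623261
Annualized real rate = 1.31623261^(1/4) − 1 = 7.1108% → 7.11%.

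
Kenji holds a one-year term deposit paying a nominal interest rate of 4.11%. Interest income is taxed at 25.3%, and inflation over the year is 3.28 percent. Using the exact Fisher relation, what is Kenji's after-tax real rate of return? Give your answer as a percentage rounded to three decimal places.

-0.203%

After-tax nominal return = 4.11% × (1 − 0.253) = 3.07017%.
1 + r = 1.0307017 / 1.03280 = 0.997968
After-tax real rate = 0.997968 − 1 → -0.203%.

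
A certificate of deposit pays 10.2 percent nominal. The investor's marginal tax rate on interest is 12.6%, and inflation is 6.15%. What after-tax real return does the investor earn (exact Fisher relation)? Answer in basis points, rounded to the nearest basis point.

After-tax nominal return = 10.2% × (1 − 0.126) = 8.9148%.
1 + r = 1.089148 / 1.06150 = 1.026046
After-tax real rate = 1.026046 − 1 → 260 basis points.

260 basis points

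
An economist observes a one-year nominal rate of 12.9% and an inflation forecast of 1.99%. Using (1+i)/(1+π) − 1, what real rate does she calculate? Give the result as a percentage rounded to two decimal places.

By the Fisher relation, 1 + r = (1 + i)/(1 + π).
1 + r = 1.12900 / 1.01990 = 1.106971
r = 1.106971 − 1 = 10.6971%, i.e. 10.70%.

10.70%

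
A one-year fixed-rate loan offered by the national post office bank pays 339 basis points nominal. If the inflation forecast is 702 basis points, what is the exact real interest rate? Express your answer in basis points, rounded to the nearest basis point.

-339 basis points

By the Fisher identity, 1 + r = (1 + i)/(1 + π).
1 + r = 1.03390 / 1.07020 = 0.966081
r = 0.966081 − 1 = -3.3919%, i.e. -339 basis points.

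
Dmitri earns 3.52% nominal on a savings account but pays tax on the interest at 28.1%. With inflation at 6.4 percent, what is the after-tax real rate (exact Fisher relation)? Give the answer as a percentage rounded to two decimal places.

After-tax nominal return = 3.52% × (1 − 0.281) = 2.53088%.
1 + r = 1.0253088 / 1.06400 = 0.963636
After-tax real rate = 0.963636 − 1 → -3.64%.

-3.64%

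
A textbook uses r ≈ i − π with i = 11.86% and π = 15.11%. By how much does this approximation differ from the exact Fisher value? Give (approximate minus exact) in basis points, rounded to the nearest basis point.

-43 basis points

Approximate: r ≈ 11.860% − 15.110% = -3.2500%
Exact: (1 + 0.1186)/(1 + 0.1511) − 1 = -2.8234%
Error = -3.2500% − (-2.8234%) = -0.4266% → -43 basis points.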